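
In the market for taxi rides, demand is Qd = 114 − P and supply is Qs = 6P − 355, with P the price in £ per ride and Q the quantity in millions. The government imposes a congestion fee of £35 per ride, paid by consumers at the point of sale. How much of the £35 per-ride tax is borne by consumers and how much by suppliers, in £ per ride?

Consumers bear £30 per ride; suppliers bear £5 per ride.

Before the tax: set 114 − P = 6P − 355 → P* = £67, Q* = 47.
With the tax collected from consumers, demand (in seller-price terms) shifts: Qd = 114 − (P + 35).
New equilibrium: consumers pay £97, suppliers receive £62, Q = 17. (Wedge: Pb − Ps = 35.)
Burden on consumers: £30; on suppliers: £5. (They sum to £35.)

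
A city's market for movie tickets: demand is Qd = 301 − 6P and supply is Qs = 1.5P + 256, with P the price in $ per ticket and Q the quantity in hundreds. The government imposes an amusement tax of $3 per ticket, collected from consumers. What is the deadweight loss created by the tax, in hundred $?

Deadweight loss = $5.4 hundred.

Without the tax, 301 − 6P = 1.5P + 256 gives 7.5P = 45, so P* = $6 and Q* = 265.
With the tax collected from consumers, demand (in seller-price terms) shifts: Qd = 301 − 6(P + 3).
Solving gives Q = 261.4 with consumers paying $6.6 and sellers receiving $3.6 (the $3 wedge).
Quantity falls by |ΔQ| = |265 − 261.4| = 3.6.
DWL = ½ · t · |ΔQ| = ½ · 3 · 3.6 = $5.4.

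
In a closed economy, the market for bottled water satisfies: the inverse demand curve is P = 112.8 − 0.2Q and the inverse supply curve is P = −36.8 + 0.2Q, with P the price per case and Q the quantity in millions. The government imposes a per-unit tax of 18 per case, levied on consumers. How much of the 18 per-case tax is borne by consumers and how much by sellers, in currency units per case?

Rewrite in direct form: Qd = 564 − 5P and Qs = 5P + 184.
Before the tax: set 564 − 5P = 5P + 184 → P* = 38, Q* = 374.
With the tax collected from consumers, demand (in seller-price terms) shifts: Qd = 564 − 5(P + 18).
Solving gives Q = 329 with consumers paying 47 and sellers receiving 29 (the 18 wedge).
Burden on consumers: 9; on sellers: 9. (They sum to 18.)

Consumers bear 9 per case; sellers bear 9 per case.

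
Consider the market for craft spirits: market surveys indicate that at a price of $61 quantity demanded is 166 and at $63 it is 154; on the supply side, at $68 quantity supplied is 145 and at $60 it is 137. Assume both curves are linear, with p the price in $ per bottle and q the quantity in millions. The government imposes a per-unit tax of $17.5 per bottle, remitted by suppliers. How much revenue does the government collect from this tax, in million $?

Tax revenue = $2222.5 million.

Demand slope: (154 − 166)/(63 − 61) = -6, so qd = 532 − 6p.
Supply slope: (137 − 145)/(60 − 68) = 1, so qs = p + 77.
Before the tax: set 532 − 6p = p + 77 → p* = $65, q* = 142.
With the tax collected from suppliers, supply shifts: qs = (p − 17.5) + 77.
Solving gives q = 127 with buyers paying $67.5 and suppliers receiving $50 (the $17.5 wedge).
Revenue = t · Q = 17.5 · 127 = $2222.5.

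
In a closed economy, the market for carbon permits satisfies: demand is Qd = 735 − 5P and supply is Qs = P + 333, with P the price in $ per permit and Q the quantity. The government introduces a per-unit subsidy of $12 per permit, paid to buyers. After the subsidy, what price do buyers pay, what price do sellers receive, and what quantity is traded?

Without the subsidy, 735 − 5P = P + 333 gives 6P = 402, so P* = $67 and Q* = 400.
With a per-unit subsidy paid to buyers, each effectively pays P − 12, so demand becomes Qd = 735 − 5(P − 12).
New equilibrium: buyers pay $65, sellers receive $77, Q = 410. (Wedge: Pb − Ps = −12.)

Buyers pay $65; sellers receive $77; quantity = 410.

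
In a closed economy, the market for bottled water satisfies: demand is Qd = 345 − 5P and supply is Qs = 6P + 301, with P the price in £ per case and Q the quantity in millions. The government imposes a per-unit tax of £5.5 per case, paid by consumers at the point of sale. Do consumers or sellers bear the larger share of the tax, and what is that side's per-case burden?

Consumers bear the larger share: £3 per case.

Without the tax, 345 − 5P = 6P + 301 gives 11P = 44, so P* = £4 and Q* = 325.
With the tax collected from consumers, demand (in seller-price terms) shifts: Qd = 345 − 5(P + 5.5).
Solving gives Q = 310 with consumers paying £7 and sellers receiving £1.5 (the £5.5 wedge).
Per-case burden: consumers £3, sellers £2.5.
Consumers take the larger share because demand is less price-elastic here (demand slope 5 vs supply slope 6).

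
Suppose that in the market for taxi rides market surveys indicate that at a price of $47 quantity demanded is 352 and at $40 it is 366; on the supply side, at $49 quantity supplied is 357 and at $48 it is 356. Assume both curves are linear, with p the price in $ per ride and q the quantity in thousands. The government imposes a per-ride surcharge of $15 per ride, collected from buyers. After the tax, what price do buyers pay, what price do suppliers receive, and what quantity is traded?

Demand slope: (366 − 352)/(40 − 47) = -2, so qd = 446 − 2p.
Supply slope: (356 − 357)/(48 − 49) = 1, so qs = p + 308.
Before the tax: set 446 − 2p = p + 308 → p* = $46, q* = 354.
With the tax collected from buyers, demand (in seller-price terms) shifts: qd = 446 − 2(p + 15).
Solving gives q = 344 with buyers paying $51 and suppliers receiving $36 (the $15 wedge).

Buyers pay $51; suppliers receive $36; quantity = 344.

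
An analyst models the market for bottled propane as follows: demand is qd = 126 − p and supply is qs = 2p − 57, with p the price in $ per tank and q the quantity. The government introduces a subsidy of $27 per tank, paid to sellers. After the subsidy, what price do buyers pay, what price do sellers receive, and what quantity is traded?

Before the subsidy: set 126 − p = 2p − 57 → p* = $61, q* = 65.
With a per-unit subsidy paid to sellers, each receives p + 27 per unit sold, so supply becomes qs = 2(p + 27) − 57.
Solving gives q = 83 with buyers paying $43 and sellers receiving $70 (the $27 wedge).

Buyers pay $43; sellers receive $70; quantity = 83.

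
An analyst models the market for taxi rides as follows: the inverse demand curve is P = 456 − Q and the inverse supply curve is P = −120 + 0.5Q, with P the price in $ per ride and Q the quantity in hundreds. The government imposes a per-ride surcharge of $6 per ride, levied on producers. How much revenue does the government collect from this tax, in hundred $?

Tax revenue = $2280 hundred.

Rewrite in direct form: Qd = 456 − P and Qs = 2P + 240.
Without the tax, 456 − P = 2P + 240 gives 3P = 216, so P* = $72 and Q* = 384.
With the tax collected from producers, supply shifts: Qs = 2(P − 6) + 240.
New equilibrium: buyers pay $76, producers receive $70, Q = 380. (Wedge: Pb − Ps = 6.)
Revenue = t · Q = 6 · 380 = $2280.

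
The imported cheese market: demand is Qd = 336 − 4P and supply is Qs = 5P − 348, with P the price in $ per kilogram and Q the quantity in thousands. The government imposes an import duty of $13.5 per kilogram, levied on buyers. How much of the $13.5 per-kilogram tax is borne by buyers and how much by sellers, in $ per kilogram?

Buyers bear $7.5 per kilogram; sellers bear $6 per kilogram.

Before the tax: set 336 − 4P = 5P − 348 → P* = $76, Q* = 32.
With the tax collected from buyers, demand (in seller-price terms) shifts: Qd = 336 − 4(P + 13.5).
Solving gives Q = 2 with buyers paying $83.5 and sellers receiving $70 (the $13.5 wedge).
Burden on buyers: $7.5; on sellers: $6. (They sum to $13.5.)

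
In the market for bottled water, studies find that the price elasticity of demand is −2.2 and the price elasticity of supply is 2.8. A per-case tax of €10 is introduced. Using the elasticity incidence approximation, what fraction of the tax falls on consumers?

Incidence ratio: consumers' share ≈ εs / (εs + |εd|) = 2.8 / (2.8 + 2.2) = 0.56.
Supply is the more elastic side, so consumers bear the larger share.

Consumers' share ≈ 0.56.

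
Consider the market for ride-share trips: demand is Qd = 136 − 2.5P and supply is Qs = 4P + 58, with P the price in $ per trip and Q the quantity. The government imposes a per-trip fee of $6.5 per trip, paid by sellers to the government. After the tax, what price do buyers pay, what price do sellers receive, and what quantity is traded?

Buyers pay $16; sellers receive $9.5; quantity = 96.

Before the tax: set 136 − 2.5P = 4P + 58 → P* = $12, Q* = 106.
With the tax collected from sellers, supply shifts: Qs = 4(P − 6.5) + 58.
Solving gives Q = 96 with buyers paying $16 and sellers receiving $9.5 (the $6.5 wedge).
The less price-elastic side of the market bears the larger share of a per-unit tax.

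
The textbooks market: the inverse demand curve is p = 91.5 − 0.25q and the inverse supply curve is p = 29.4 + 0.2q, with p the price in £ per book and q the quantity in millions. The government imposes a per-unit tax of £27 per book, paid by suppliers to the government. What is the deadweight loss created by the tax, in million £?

Rewrite in direct form: qd = 366 − 4p and qs = 5p − 147.
Without the tax, 366 − 4p = 5p − 147 gives 9p = 513, so p* = £57 and q* = 138.
With the tax collected from suppliers, supply shifts: qs = 5(p − 27) − 147.
New equilibrium: buyers pay £72, suppliers receive £45, q = 78. (Wedge: pb − ps = 27.)
Quantity falls by |ΔQ| = |138 − 78| = 60.
DWL = ½ · t · |ΔQ| = ½ · 27 · 60 = £810.

Deadweight loss = £810 million.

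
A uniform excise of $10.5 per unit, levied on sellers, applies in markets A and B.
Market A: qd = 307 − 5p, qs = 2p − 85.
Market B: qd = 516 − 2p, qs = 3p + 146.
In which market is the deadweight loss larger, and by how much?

Market A: pre-tax p* = $56, q* = 27; post-tax q = 12; deadweight loss = $78.75.
Market B: pre-tax p* = $74, q* = 368; post-tax q = 355.4; deadweight loss = $66.15.
Difference: $78.75 vs $66.15 → market A is larger by $12.6.

Market A, by $12.6.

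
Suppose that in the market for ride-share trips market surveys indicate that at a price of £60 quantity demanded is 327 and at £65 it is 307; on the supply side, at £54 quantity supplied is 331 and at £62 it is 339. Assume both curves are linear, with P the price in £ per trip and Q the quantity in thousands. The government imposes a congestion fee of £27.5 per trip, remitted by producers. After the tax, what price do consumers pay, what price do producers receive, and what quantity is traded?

Demand slope: (307 − 327)/(65 − 60) = -4, so Qd = 567 − 4P.
Supply slope: (339 − 331)/(62 − 54) = 1, so Qs = P + 277.
Before the tax: set 567 − 4P = P + 277 → P* = £58, Q* = 335.
With the tax collected from producers, supply shifts: Qs = (P − 27.5) + 277.
Solving gives Q = 313 with consumers paying £63.5 and producers receiving £36 (the £27.5 wedge).
The less price-elastic side of the market bears the larger share of a per-unit tax.

Consumers pay £63.5; producers receive £36; quantity = 313.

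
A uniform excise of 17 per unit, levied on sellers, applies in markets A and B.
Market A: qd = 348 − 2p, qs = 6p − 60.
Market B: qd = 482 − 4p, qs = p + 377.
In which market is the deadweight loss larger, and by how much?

Market A, by 101.15.

Market A: pre-tax p* = 51, q* = 246; post-tax q = 220.5; deadweight loss = 216.75.
Market B: pre-tax p* = 21, q* = 398; post-tax q = 384.4; deadweight loss = 115.6.
Difference: 216.75 vs 115.6 → market A is larger by 101.15.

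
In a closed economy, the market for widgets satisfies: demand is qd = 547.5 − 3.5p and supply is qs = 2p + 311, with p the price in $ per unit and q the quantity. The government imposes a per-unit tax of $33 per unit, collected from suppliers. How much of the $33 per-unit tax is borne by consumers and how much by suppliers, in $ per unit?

Before the tax: set 547.5 − 3.5p = 2p + 311 → p* = $43, q* = 397.
With the tax collected from suppliers, supply shifts: qs = 2(p − 33) + 311.
Solving gives q = 355 with consumers paying $55 and suppliers receiving $22 (the $33 wedge).
Burden on consumers: $12; on suppliers: $21. (They sum to $33.)
The less price-elastic side of the market bears the larger share of a per-unit tax.

Consumers bear $12 per unit; suppliers bear $21 per unit.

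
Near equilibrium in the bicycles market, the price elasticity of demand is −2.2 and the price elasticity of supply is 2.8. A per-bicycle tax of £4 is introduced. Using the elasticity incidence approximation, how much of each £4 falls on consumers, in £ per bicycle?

Consumers bear ≈ £2.24 per bicycle.

Incidence ratio: consumers' share ≈ εs / (εs + |εd|) = 2.8 / (2.8 + 2.2) = 0.56.
So consumers bear ≈ 0.56 × £4 = £2.24; sellers bear £1.76.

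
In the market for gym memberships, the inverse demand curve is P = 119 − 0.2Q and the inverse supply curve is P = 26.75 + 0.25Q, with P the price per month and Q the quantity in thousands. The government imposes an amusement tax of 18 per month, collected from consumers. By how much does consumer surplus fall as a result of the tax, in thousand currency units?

Inverting to Q(P) form: Qd = 595 − 5P; Qs = 4P − 107.
Before the tax: set 595 − 5P = 4P − 107 → P* = 78, Q* = 205.
With the tax collected from consumers, demand (in seller-price terms) shifts: Qd = 595 − 5(P + 18).
Solving gives Q = 165 with consumers paying 86 and suppliers receiving 68 (the 18 wedge).
ΔCS is the trapezoid between Q = 165 and Q = 205 of height 8: ½ · (205 + 165) · 8 = 1480.

Consumer surplus falls by 1480 thousand.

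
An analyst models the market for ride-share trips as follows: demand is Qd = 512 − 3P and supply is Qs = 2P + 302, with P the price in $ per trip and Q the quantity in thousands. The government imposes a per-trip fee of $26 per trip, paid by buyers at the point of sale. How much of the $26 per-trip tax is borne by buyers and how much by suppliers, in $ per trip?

Buyers bear $10.4 per trip; suppliers bear $15.6 per trip.

Before the tax: set 512 − 3P = 2P + 302 → P* = $42, Q* = 386.
With the tax collected from buyers, demand (in seller-price terms) shifts: Qd = 512 − 3(P + 26).
New equilibrium: buyers pay $52.4, suppliers receive $26.4, Q = 354.8. (Wedge: Pb − Ps = 26.)
Burden on buyers: $10.4; on suppliers: $15.6. (They sum to $26.)
The less price-elastic side of the market bears the larger share of a per-unit tax.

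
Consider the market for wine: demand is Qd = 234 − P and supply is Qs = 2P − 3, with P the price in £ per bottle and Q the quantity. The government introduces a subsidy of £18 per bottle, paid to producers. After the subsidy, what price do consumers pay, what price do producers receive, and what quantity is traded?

Without the subsidy, 234 − P = 2P − 3 gives 3P = 237, so P* = £79 and Q* = 155.
With a per-unit subsidy paid to producers, each receives P + 18 per unit sold, so supply becomes Qs = 2(P + 18) − 3.
Solving gives Q = 167 with consumers paying £67 and producers receiving £85 (the £18 wedge).

Consumers pay £67; producers receive £85; quantity = 167.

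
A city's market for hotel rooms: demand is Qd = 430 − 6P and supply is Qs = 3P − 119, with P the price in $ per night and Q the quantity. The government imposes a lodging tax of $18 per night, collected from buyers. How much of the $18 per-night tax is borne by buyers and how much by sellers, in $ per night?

Buyers bear $6 per night; sellers bear $12 per night.

Before the tax: set 430 − 6P = 3P − 119 → P* = $61, Q* = 64.
With the tax collected from buyers, demand (in seller-price terms) shifts: Qd = 430 − 6(P + 18).
New equilibrium: buyers pay $67, sellers receive $49, Q = 28. (Wedge: Pb − Ps = 18.)
Burden on buyers: $6; on sellers: $12. (They sum to $18.)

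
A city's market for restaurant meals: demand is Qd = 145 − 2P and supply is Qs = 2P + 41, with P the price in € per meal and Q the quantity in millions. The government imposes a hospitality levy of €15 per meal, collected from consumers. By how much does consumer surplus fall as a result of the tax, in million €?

Before the tax: set 145 − 2P = 2P + 41 → P* = €26, Q* = 93.
With the tax collected from consumers, demand (in seller-price terms) shifts: Qd = 145 − 2(P + 15).
Solving gives Q = 78 with consumers paying €33.5 and sellers receiving €18.5 (the €15 wedge).
ΔCS is the trapezoid between Q = 78 and Q = 93 of height €7.5: ½ · (93 + 78) · 7.5 = €641.25.

Consumer surplus falls by €641.25 million.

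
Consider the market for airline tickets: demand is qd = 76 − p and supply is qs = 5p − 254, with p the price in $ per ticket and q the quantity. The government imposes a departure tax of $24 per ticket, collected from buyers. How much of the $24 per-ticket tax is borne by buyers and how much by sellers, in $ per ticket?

Buyers bear $20 per ticket; sellers bear $4 per ticket.

Before the tax: set 76 − p = 5p − 254 → p* = $55, q* = 21.
With the tax collected from buyers, demand (in seller-price terms) shifts: qd = 76 − (p + 24).
Solving gives q = 1 with buyers paying $75 and sellers receiving $51 (the $24 wedge).
Burden on buyers: $20; on sellers: $4. (They sum to $24.)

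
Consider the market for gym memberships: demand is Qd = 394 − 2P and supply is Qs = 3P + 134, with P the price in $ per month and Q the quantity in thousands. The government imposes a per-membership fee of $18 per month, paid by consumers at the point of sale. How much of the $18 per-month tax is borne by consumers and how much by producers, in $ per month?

Before the tax: set 394 − 2P = 3P + 134 → P* = $52, Q* = 290.
With the tax collected from consumers, demand (in seller-price terms) shifts: Qd = 394 − 2(P + 18).
Solving gives Q = 268.4 with consumers paying $62.8 and producers receiving $44.8 (the $18 wedge).
Burden on consumers: $10.8; on producers: $7.2. (They sum to $18.)
The less price-elastic side of the market bears the larger share of a per-unit tax.

Consumers bear $10.8 per month; producers bear $7.2 per month.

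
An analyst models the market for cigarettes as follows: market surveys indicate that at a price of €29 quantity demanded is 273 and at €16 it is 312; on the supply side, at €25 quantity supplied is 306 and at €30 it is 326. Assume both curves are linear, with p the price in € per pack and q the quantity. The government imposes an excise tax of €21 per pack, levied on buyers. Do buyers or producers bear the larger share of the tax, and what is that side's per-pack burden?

Buyers bear the larger share: €12 per pack.

Demand slope: (312 − 273)/(16 − 29) = -3, so qd = 360 − 3p.
Supply slope: (326 − 306)/(30 − 25) = 4, so qs = 4p + 206.
Without the tax, 360 − 3p = 4p + 206 gives 7p = 154, so p* = €22 and q* = 294.
With the tax collected from buyers, demand (in seller-price terms) shifts: qd = 360 − 3(p + 21).
Solving gives q = 258 with buyers paying €34 and producers receiving €13 (the €21 wedge).
Per-pack burden: buyers €12, producers €9.
Buyers take the larger share because demand is less price-elastic here (demand slope 3 vs supply slope 4).
The less price-elastic side of the market bears the larger share of a per-unit tax.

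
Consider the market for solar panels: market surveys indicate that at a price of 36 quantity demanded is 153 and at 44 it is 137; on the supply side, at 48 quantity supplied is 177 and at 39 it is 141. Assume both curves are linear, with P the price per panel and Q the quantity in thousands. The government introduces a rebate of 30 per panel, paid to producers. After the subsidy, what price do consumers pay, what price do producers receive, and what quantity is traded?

Demand slope: (137 − 153)/(44 − 36) = -2, so Qd = 225 − 2P.
Supply slope: (141 − 177)/(39 − 48) = 4, so Qs = 4P − 15.
Before the subsidy: set 225 − 2P = 4P − 15 → P* = 40, Q* = 145.
With a per-unit subsidy paid to producers, each receives P + 30 per unit sold, so supply becomes Qs = 4(P + 30) − 15.
New equilibrium: consumers pay 20, producers receive 50, Q = 185. (Wedge: Pb − Ps = −30.)

Consumers pay 20; producers receive 50; quantity = 185.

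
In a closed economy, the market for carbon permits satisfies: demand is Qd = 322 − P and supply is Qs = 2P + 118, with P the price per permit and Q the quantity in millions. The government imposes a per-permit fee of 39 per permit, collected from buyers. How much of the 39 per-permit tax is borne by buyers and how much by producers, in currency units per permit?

Without the tax, 322 − P = 2P + 118 gives 3P = 204, so P* = 68 and Q* = 254.
With the tax collected from buyers, demand (in seller-price terms) shifts: Qd = 322 − (P + 39).
New equilibrium: buyers pay 94, producers receive 55, Q = 228. (Wedge: Pb − Ps = 39.)
Burden on buyers: 26; on producers: 13. (They sum to 39.)
The less price-elastic side of the market bears the larger share of a per-unit tax.

Buyers bear 26 per permit; producers bear 13 per permit.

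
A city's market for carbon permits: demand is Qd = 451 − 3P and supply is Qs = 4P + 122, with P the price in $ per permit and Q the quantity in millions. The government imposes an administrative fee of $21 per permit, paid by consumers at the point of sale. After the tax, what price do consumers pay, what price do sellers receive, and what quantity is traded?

Without the tax, 451 − 3P = 4P + 122 gives 7P = 329, so P* = $47 and Q* = 310.
With the tax collected from consumers, demand (in seller-price terms) shifts: Qd = 451 − 3(P + 21).
New equilibrium: consumers pay $59, sellers receive $38, Q = 274. (Wedge: Pb − Ps = 21.)

Consumers pay $59; sellers receive $38; quantity = 274.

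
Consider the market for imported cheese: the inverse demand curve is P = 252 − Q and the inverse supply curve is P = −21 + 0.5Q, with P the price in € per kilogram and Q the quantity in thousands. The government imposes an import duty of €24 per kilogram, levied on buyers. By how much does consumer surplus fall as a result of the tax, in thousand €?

Inverting to Q(P) form: Qd = 252 − P; Qs = 2P + 42.
Before the tax: set 252 − P = 2P + 42 → P* = €70, Q* = 182.
With the tax collected from buyers, demand (in seller-price terms) shifts: Qd = 252 − (P + 24).
Solving gives Q = 166 with buyers paying €86 and sellers receiving €62 (the €24 wedge).
ΔCS is the trapezoid between Q = 166 and Q = 182 of height €16: ½ · (182 + 166) · 16 = €2784.

Consumer surplus falls by €2784 thousand.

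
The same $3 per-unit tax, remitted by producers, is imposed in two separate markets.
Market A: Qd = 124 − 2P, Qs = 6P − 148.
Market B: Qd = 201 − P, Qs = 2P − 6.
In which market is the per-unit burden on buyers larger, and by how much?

Market A, by $0.25.

Market A: pre-tax P* = $34, Q* = 56; post-tax Q = 51.5; per-unit burden on buyers = $2.25.
Market B: pre-tax P* = $69, Q* = 132; post-tax Q = 130; per-unit burden on buyers = $2.
Difference: $2.25 vs $2 → market A is larger by $0.25.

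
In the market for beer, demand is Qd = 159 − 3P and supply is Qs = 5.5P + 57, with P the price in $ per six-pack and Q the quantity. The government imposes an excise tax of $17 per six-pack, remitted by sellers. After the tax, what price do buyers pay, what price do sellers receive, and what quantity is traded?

Buyers pay $23; sellers receive $6; quantity = 90.

Without the tax, 159 − 3P = 5.5P + 57 gives 8.5P = 102, so P* = $12 and Q* = 123.
With the tax collected from sellers, supply shifts: Qs = 5.5(P − 17) + 57.
Solving gives Q = 90 with buyers paying $23 and sellers receiving $6 (the $17 wedge).
The less price-elastic side of the market bears the larger share of a per-unit tax.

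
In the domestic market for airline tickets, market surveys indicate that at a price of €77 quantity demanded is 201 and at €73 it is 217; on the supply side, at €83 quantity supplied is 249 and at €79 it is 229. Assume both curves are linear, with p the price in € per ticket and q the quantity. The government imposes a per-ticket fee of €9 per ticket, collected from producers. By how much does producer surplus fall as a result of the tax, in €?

Producer surplus falls by €796.

Demand slope: (217 − 201)/(73 − 77) = -4, so qd = 509 − 4p.
Supply slope: (229 − 249)/(79 − 83) = 5, so qs = 5p − 166.
Without the tax, 509 − 4p = 5p − 166 gives 9p = 675, so p* = €75 and q* = 209.
With the tax collected from producers, supply shifts: qs = 5(p − 9) − 166.
New equilibrium: consumers pay €80, producers receive €71, q = 189. (Wedge: pb − ps = 9.)
ΔPS is the trapezoid between Q = 189 and Q = 209 of height €4: ½ · (209 + 189) · 4 = €796.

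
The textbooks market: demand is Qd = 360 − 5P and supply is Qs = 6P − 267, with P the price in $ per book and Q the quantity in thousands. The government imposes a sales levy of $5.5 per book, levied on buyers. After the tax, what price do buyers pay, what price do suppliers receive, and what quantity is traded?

Buyers pay $60; suppliers receive $54.5; quantity = 60.

Before the tax: set 360 − 5P = 6P − 267 → P* = $57, Q* = 75.
With the tax collected from buyers, demand (in seller-price terms) shifts: Qd = 360 − 5(P + 5.5).
Solving gives Q = 60 with buyers paying $60 and suppliers receiving $54.5 (the $5.5 wedge).
The less price-elastic side of the market bears the larger share of a per-unit tax.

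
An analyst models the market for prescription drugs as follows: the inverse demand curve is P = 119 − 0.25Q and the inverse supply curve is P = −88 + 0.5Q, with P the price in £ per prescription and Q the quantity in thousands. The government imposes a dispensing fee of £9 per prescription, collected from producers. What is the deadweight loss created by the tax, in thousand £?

Deadweight loss = £54 thousand.

Rewrite in direct form: Qd = 476 − 4P and Qs = 2P + 176.
Without the tax, 476 − 4P = 2P + 176 gives 6P = 300, so P* = £50 and Q* = 276.
With the tax collected from producers, supply shifts: Qs = 2(P − 9) + 176.
Solving gives Q = 264 with buyers paying £53 and producers receiving £44 (the £9 wedge).
Quantity falls by |ΔQ| = |276 − 264| = 12.
DWL = ½ · t · |ΔQ| = ½ · 9 · 12 = £54.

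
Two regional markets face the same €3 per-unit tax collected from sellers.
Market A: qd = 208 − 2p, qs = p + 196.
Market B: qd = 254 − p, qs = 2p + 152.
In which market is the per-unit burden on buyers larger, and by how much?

Market A: pre-tax p* = €4, q* = 200; post-tax q = 198; per-unit burden on buyers = €1.
Market B: pre-tax p* = €34, q* = 220; post-tax q = 218; per-unit burden on buyers = €2.
Difference: €1 vs €2 → market B is larger by €1.

Market B, by €1.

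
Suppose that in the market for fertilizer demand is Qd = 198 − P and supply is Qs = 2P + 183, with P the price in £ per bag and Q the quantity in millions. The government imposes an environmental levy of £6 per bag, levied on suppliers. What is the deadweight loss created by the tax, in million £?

Deadweight loss = £12 million.

Without the tax, 198 − P = 2P + 183 gives 3P = 15, so P* = £5 and Q* = 193.
With the tax collected from suppliers, supply shifts: Qs = 2(P − 6) + 183.
Solving gives Q = 189 with buyers paying £9 and suppliers receiving £3 (the £6 wedge).
Quantity falls by |ΔQ| = |193 − 189| = 4.
DWL = ½ · t · |ΔQ| = ½ · 6 · 4 = £12.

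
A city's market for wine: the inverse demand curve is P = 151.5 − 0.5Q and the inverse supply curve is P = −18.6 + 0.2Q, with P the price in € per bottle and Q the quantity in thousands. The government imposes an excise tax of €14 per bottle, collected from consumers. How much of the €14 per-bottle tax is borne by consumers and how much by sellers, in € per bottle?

Rewrite in direct form: Qd = 303 − 2P and Qs = 5P + 93.
Before the tax: set 303 − 2P = 5P + 93 → P* = €30, Q* = 243.
With the tax collected from consumers, demand (in seller-price terms) shifts: Qd = 303 − 2(P + 14).
New equilibrium: consumers pay €40, sellers receive €26, Q = 223. (Wedge: Pb − Ps = 14.)
Burden on consumers: €10; on sellers: €4. (They sum to €14.)
The less price-elastic side of the market bears the larger share of a per-unit tax.

Consumers bear €10 per bottle; sellers bear €4 per bottle.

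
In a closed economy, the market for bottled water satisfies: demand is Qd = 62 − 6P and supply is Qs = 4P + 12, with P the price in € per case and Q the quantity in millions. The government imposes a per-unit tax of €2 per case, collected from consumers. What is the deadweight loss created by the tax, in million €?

Before the tax: set 62 − 6P = 4P + 12 → P* = €5, Q* = 32.
With the tax collected from consumers, demand (in seller-price terms) shifts: Qd = 62 − 6(P + 2).
New equilibrium: consumers pay €5.8, sellers receive €3.8, Q = 27.2. (Wedge: Pb − Ps = 2.)
Quantity falls by |ΔQ| = |32 − 27.2| = 4.8.
DWL = ½ · t · |ΔQ| = ½ · 2 · 4.8 = €4.8.

Deadweight loss = €4.8 million.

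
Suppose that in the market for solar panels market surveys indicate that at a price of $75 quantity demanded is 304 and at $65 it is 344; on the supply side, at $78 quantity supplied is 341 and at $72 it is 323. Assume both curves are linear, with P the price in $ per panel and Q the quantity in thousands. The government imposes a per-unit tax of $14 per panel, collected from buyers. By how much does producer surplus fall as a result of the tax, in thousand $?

Producer surplus falls by $2464 thousand.

Demand slope: (344 − 304)/(65 − 75) = -4, so Qd = 604 − 4P.
Supply slope: (323 − 341)/(72 − 78) = 3, so Qs = 3P + 107.
Without the tax, 604 − 4P = 3P + 107 gives 7P = 497, so P* = $71 and Q* = 320.
With the tax collected from buyers, demand (in seller-price terms) shifts: Qd = 604 − 4(P + 14).
New equilibrium: buyers pay $77, suppliers receive $63, Q = 296. (Wedge: Pb − Ps = 14.)
ΔPS is the trapezoid between Q = 296 and Q = 320 of height $8: ½ · (320 + 296) · 8 = $2464.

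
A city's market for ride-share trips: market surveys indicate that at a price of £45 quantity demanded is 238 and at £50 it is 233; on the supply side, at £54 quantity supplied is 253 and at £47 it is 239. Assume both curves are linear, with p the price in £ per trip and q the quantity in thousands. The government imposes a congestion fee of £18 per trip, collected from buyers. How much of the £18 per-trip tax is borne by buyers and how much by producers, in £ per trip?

Demand slope: (233 − 238)/(50 − 45) = -1, so qd = 283 − p.
Supply slope: (239 − 253)/(47 − 54) = 2, so qs = 2p + 145.
Before the tax: set 283 − p = 2p + 145 → p* = £46, q* = 237.
With the tax collected from buyers, demand (in seller-price terms) shifts: qd = 283 − (p + 18).
New equilibrium: buyers pay £58, producers receive £40, q = 225. (Wedge: pb − ps = 18.)
Burden on buyers: £12; on producers: £6. (They sum to £18.)
The less price-elastic side of the market bears the larger share of a per-unit tax.

Buyers bear £12 per trip; producers bear £6 per trip.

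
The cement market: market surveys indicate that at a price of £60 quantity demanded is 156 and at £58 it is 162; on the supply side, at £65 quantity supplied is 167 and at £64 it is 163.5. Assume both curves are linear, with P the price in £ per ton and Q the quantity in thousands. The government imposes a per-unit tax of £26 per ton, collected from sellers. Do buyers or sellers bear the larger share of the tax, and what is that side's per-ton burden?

Buyers bear the larger share: £14 per ton.

Demand slope: (162 − 156)/(58 − 60) = -3, so Qd = 336 − 3P.
Supply slope: (163.5 − 167)/(64 − 65) = 3.5, so Qs = 3.5P − 60.5.
Without the tax, 336 − 3P = 3.5P − 60.5 gives 6.5P = 396.5, so P* = £61 and Q* = 153.
With the tax collected from sellers, supply shifts: Qs = 3.5(P − 26) − 60.5.
New equilibrium: buyers pay £75, sellers receive £49, Q = 111. (Wedge: Pb − Ps = 26.)
Per-ton burden: buyers £14, sellers £12.
Buyers take the larger share because demand is less price-elastic here (demand slope 3 vs supply slope 3.5).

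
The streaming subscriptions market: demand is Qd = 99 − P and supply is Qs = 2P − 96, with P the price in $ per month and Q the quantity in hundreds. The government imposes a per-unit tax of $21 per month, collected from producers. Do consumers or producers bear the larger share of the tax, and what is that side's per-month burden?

Consumers bear the larger share: $14 per month.

Without the tax, 99 − P = 2P − 96 gives 3P = 195, so P* = $65 and Q* = 34.
With the tax collected from producers, supply shifts: Qs = 2(P − 21) − 96.
New equilibrium: consumers pay $79, producers receive $58, Q = 20. (Wedge: Pb − Ps = 21.)
Per-month burden: consumers $14, producers $7.
Consumers take the larger share because demand is less price-elastic here (demand slope 1 vs supply slope 2).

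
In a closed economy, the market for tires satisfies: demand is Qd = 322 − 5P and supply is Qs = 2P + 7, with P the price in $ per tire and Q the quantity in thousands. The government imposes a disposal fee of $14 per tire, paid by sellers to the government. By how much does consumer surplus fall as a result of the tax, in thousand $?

Consumer surplus falls by $348 thousand.

Before the tax: set 322 − 5P = 2P + 7 → P* = $45, Q* = 97.
With the tax collected from sellers, supply shifts: Qs = 2(P − 14) + 7.
Solving gives Q = 77 with buyers paying $49 and sellers receiving $35 (the $14 wedge).
ΔCS is the trapezoid between Q = 77 and Q = 97 of height $4: ½ · (97 + 77) · 4 = $348.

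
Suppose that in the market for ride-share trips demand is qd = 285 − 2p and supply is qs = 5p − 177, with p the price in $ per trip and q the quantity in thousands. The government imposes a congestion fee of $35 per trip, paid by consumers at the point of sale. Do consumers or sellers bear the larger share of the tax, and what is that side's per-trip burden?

Consumers bear the larger share: $25 per trip.

Without the tax, 285 − 2p = 5p − 177 gives 7p = 462, so p* = $66 and q* = 153.
With the tax collected from consumers, demand (in seller-price terms) shifts: qd = 285 − 2(p + 35).
New equilibrium: consumers pay $91, sellers receive $56, q = 103. (Wedge: pb − ps = 35.)
Per-trip burden: consumers $25, sellers $10.
Consumers take the larger share because demand is less price-elastic here (demand slope 2 vs supply slope 5).
The less price-elastic side of the market bears the larger share of a per-unit tax.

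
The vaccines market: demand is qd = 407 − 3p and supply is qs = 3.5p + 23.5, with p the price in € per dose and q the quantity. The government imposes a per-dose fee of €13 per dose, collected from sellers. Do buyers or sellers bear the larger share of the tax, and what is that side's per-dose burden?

Buyers bear the larger share: €7 per dose.

Without the tax, 407 − 3p = 3.5p + 23.5 gives 6.5p = 383.5, so p* = €59 and q* = 230.
With the tax collected from sellers, supply shifts: qs = 3.5(p − 13) + 23.5.
New equilibrium: buyers pay €66, sellers receive €53, q = 209. (Wedge: pb − ps = 13.)
Per-dose burden: buyers €7, sellers €6.
Buyers take the larger share because demand is less price-elastic here (demand slope 3 vs supply slope 3.5).
The less price-elastic side of the market bears the larger share of a per-unit tax.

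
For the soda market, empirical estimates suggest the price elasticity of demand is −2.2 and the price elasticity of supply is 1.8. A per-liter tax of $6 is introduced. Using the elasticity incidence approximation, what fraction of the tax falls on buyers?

Buyers' share ≈ 0.45.

Incidence ratio: buyers' share ≈ εs / (εs + |εd|) = 1.8 / (1.8 + 2.2) = 0.45.
Supply is the less elastic side, so buyers bear the smaller share.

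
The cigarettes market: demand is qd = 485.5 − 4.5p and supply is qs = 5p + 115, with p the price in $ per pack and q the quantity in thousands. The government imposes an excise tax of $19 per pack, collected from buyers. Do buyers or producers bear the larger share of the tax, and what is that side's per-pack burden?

Without the tax, 485.5 − 4.5p = 5p + 115 gives 9.5p = 370.5, so p* = $39 and q* = 310.
With the tax collected from buyers, demand (in seller-price terms) shifts: qd = 485.5 − 4.5(p + 19).
Solving gives q = 265 with buyers paying $49 and producers receiving $30 (the $19 wedge).
Per-pack burden: buyers $10, producers $9.
Buyers take the larger share because demand is less price-elastic here (demand slope 4.5 vs supply slope 5).
The less price-elastic side of the market bears the larger share of a per-unit tax.

Buyers bear the larger share: $10 per pack.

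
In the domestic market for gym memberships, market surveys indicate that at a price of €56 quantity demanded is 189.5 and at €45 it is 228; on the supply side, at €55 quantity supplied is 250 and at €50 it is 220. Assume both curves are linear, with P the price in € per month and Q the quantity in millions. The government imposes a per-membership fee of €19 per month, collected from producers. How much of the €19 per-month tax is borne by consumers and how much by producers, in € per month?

Consumers bear €12 per month; producers bear €7 per month.

Demand slope: (228 − 189.5)/(45 − 56) = -3.5, so Qd = 385.5 − 3.5P.
Supply slope: (220 − 250)/(50 − 55) = 6, so Qs = 6P − 80.
Before the tax: set 385.5 − 3.5P = 6P − 80 → P* = €49, Q* = 214.
With the tax collected from producers, supply shifts: Qs = 6(P − 19) − 80.
Solving gives Q = 172 with consumers paying €61 and producers receiving €42 (the €19 wedge).
Burden on consumers: €12; on producers: €7. (They sum to €19.)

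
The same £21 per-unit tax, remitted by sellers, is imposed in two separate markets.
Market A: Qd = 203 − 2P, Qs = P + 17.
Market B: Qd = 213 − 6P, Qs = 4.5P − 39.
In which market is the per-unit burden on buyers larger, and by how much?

Market B, by £2.

Market A: pre-tax P* = £62, Q* = 79; post-tax Q = 65; per-unit burden on buyers = £7.
Market B: pre-tax P* = £24, Q* = 69; post-tax Q = 15; per-unit burden on buyers = £9.
Difference: £7 vs £9 → market B is larger by £2.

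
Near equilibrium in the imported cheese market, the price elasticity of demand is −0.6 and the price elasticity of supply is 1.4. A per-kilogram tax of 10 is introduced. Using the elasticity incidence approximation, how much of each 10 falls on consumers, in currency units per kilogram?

Consumers bear ≈ 7 per kilogram.

Incidence ratio: consumers' share ≈ εs / (εs + |εd|) = 1.4 / (1.4 + 0.6) = 0.7.
So consumers bear ≈ 0.7 × 10 = 7; sellers bear 3.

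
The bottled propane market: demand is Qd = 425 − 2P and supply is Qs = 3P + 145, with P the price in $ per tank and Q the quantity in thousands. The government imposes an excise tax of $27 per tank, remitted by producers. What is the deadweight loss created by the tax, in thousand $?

Deadweight loss = $437.4 thousand.

Without the tax, 425 − 2P = 3P + 145 gives 5P = 280, so P* = $56 and Q* = 313.
With the tax collected from producers, supply shifts: Qs = 3(P − 27) + 145.
New equilibrium: buyers pay $72.2, producers receive $45.2, Q = 280.6. (Wedge: Pb − Ps = 27.)
Quantity falls by |ΔQ| = |313 − 280.6| = 32.4.
DWL = ½ · t · |ΔQ| = ½ · 27 · 32.4 = $437.4.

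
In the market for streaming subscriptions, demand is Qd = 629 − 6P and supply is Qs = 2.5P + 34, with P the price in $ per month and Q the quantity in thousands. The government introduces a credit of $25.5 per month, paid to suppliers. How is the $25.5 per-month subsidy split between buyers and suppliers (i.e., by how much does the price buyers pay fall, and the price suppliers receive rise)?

Buyers gain $7.5 per month; suppliers gain $18 per month.

Before the subsidy: set 629 − 6P = 2.5P + 34 → P* = $70, Q* = 209.
With a per-unit subsidy paid to suppliers, each receives P + 25.5 per unit sold, so supply becomes Qs = 2.5(P + 25.5) + 34.
New equilibrium: buyers pay $62.5, suppliers receive $88, Q = 254. (Wedge: Pb − Ps = −25.5.)
Gain to buyers: $7.5; to suppliers: $18. (They sum to $25.5.)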